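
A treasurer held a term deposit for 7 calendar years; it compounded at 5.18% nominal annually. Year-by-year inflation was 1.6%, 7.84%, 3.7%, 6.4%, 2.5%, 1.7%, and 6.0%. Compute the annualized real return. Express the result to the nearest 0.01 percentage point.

Cumulative inflation factor: 1.016 × 1.0784 × 1.037 × 1.064 × 1.025 × 1.017 × 1.060 ≈ 1.33581.
Nominal growth factor: 1.42407. Real growth factor = 1.42407 / 1.33581 ≈ 1.06607.
Annualized: 1.06607^(1/7) − 1 ≈ 0.00918.

0.92%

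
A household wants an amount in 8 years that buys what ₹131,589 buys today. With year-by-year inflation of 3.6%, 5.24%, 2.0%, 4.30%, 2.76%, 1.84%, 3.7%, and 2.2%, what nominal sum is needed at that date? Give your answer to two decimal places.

Cumulative price-level factor: 1.036 × 1.0524 × 1.020 × 1.0430 × 1.0276 × 1.0184 × 1.037 × 1.022 ≈ 1.2864627437.
Multiplying ₹131,589 by the price-level factor gives the future nominal sum.

₹169,284.35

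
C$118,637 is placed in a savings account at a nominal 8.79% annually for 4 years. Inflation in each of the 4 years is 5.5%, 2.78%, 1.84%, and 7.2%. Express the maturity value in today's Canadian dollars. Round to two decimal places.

Nominal value at maturity: C$118,637 × (1 + 8.79%)^4 ≈ C$166,178.97.
Price-level factor over 4 years: 1.055 × 1.0278 × 1.0184 × 1.072 ≈ 1.1837888607.
Dividing the nominal maturity value by the price-level factor gives the value in today's money.

C$140,378.89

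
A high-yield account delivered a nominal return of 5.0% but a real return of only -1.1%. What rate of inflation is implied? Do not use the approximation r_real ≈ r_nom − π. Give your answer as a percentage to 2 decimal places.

6.17%

From (1+r_nom) = (1+r_real)(1+π), we get 1+π = (1 + 5.0%)/(1 − 1.1%) = 1.050/0.989 ≈ 1.06168.
So π ≈ 6.1678%.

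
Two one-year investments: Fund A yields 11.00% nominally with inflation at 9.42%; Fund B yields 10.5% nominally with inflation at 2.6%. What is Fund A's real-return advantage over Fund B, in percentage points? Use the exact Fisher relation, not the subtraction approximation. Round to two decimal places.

Fund A real return: 1.1100/1.0942 − 1 = 1.444%.
Fund B real return: 1.105/1.026 − 1 = 7.700%.
Difference: 1.444 − 7.700 = -6.256 pp.

-6.26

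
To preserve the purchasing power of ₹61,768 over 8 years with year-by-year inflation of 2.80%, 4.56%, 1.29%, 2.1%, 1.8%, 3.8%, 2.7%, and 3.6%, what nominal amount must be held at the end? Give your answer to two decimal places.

Cumulative price-level factor: 1.0280 × 1.0456 × 1.0129 × 1.021 × 1.018 × 1.038 × 1.027 × 1.036 ≈ 1.2497591727.
The nominal amount required is ₹61,768 scaled up by that factor.

₹77,195.12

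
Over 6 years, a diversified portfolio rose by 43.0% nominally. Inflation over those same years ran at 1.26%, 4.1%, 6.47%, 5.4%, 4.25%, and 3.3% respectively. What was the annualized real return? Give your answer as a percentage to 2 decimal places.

1.95%

Cumulative inflation factor: 1.0126 × 1.041 × 1.0647 × 1.054 × 1.0425 × 1.033 ≈ 1.27389.
Nominal growth factor: 1.43000. Real growth factor = 1.43000 / 1.27389 ≈ 1.12254.
Annualized: 1.12254^(1/6) − 1 ≈ 0.01945.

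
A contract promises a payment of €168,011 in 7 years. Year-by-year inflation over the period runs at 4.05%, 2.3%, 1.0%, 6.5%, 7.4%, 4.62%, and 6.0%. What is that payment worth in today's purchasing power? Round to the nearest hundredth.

€123,203.81

Price-level factor over 7 years: 1.0405 × 1.023 × 1.010 × 1.065 × 1.074 × 1.0462 × 1.060 ≈ 1.3636834259.
Purchasing power today: €168,011 divided by that factor.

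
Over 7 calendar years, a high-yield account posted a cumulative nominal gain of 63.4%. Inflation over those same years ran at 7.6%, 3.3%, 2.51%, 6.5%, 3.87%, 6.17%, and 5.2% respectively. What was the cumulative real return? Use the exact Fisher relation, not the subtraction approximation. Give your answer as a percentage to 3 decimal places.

16.069%

Cumulative inflation factor: 1.076 × 1.033 × 1.0251 × 1.065 × 1.0387 × 1.0617 × 1.052 ≈ 1.40778.
Nominal growth factor: 1.63400. Real growth factor = 1.63400 / 1.40778 ≈ 1.16069.
Total real return ≈ 16.0689%.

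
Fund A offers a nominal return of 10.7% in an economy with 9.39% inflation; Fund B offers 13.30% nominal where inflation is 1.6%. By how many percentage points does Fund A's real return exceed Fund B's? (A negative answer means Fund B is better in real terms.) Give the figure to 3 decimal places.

-10.318

Fund A real return: 1.107/1.0939 − 1 = 1.1976%.
Fund B real return: 1.1330/1.016 − 1 = 11.5157%.
Difference: 1.1976 − 11.5157 = -10.3181 pp.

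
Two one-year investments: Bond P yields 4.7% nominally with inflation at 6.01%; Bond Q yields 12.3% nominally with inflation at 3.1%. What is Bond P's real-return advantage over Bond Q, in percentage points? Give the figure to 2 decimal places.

Bond P real return: 1.047/1.0601 − 1 = -1.236%.
Bond Q real return: 1.123/1.031 − 1 = 8.923%.
Difference: -1.236 − 8.923 = -10.159 pp.

-10.16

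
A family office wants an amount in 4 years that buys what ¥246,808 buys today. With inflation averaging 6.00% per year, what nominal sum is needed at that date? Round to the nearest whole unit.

Cumulative price-level factor: (1+6.00%)^4 = 1.26247696.
The nominal amount required is ¥246,808 scaled up by that factor.

¥311,589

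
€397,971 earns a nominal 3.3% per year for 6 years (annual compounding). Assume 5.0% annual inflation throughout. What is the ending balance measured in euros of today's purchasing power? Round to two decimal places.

€360,842.40

Nominal value at maturity: €397,971 × (1 + 3.3%)^6 ≈ €483,563.33.
Price-level factor over 6 years: (1 + 5.0%)^6 ≈ 1.3400956406.
Dividing the nominal maturity value by the price-level factor gives the value in today's money.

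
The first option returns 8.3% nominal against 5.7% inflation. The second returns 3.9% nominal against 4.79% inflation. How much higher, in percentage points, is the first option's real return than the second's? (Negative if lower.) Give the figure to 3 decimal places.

3.309

The first option real return: 1.083/1.057 − 1 = 2.4598%.
The second real return: 1.039/1.0479 − 1 = -0.8493%.
Difference: 2.4598 − (-0.8493) = 3.3091 pp.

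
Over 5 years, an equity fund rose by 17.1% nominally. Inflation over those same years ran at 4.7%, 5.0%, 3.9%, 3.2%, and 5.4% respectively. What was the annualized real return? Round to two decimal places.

-1.18%

Cumulative inflation factor: 1.047 × 1.050 × 1.039 × 1.032 × 1.054 ≈ 1.24243.
Nominal growth factor: 1.17100. Real growth factor = 1.17100 / 1.24243 ≈ 0.94251.
Annualized: 0.94251^(1/5) − 1 ≈ -0.01177.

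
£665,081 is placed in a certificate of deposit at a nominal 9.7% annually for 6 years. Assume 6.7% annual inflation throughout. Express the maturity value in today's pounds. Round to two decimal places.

£785,466.72

Nominal value at maturity: £665,081 × (1 + 9.7%)^6 ≈ £1,159,082.39.
Price-level factor over 6 years: (1 + 6.7%)^6 ≈ 1.4756607180.
The maturity value deflated by that factor is the answer in today's purchasing power.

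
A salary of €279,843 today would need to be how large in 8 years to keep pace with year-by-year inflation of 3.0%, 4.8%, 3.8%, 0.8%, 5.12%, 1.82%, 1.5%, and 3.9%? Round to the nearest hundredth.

Cumulative price-level factor: 1.030 × 1.048 × 1.038 × 1.008 × 1.0512 × 1.0182 × 1.015 × 1.039 ≈ 1.2748421900.
The nominal amount required is €279,843 scaled up by that factor.

€356,755.66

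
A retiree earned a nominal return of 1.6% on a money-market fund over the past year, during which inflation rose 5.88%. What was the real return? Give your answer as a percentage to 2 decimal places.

Real return via the Fisher equation: (1 + 1.6%)/(1 + 5.88%) − 1 = 1.016/1.0588 − 1 ≈ -0.04042.

-4.04%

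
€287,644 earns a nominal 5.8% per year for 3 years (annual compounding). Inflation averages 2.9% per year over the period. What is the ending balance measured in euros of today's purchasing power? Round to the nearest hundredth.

Nominal value at maturity: €287,644 × (1 + 5.8%)^3 ≈ €340,653.08.
Price-level factor over 3 years: (1 + 2.9%)^3 = 1.089547389.
The maturity value deflated by that factor is the answer in today's purchasing power.

€312,655.59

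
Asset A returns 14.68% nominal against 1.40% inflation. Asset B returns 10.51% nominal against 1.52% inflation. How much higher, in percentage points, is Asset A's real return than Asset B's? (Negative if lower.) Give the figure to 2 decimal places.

4.24

Asset A real return: 1.1468/1.0140 − 1 = 13.097%.
Asset B real return: 1.1051/1.0152 − 1 = 8.855%.
Difference: 13.097 − 8.855 = 4.242 pp.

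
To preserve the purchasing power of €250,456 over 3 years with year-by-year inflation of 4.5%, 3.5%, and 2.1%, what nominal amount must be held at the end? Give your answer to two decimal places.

Cumulative price-level factor: 1.045 × 1.035 × 1.021 = 1.104288075.
The nominal amount required is €250,456 scaled up by that factor.

€276,575.57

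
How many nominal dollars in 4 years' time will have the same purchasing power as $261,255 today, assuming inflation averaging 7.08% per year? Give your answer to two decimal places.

$343,477.32

Cumulative price-level factor: (1+7.08%)^4 ≈ 1.3147205462.
The nominal amount required is $261,255 scaled up by that factor.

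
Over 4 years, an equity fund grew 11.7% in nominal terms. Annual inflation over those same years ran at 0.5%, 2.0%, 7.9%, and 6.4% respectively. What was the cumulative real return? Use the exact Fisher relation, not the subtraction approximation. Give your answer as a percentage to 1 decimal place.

-5.1%

Cumulative inflation factor: 1.005 × 1.020 × 1.079 × 1.064 ≈ 1.17687.
Nominal growth factor: 1.11700. Real growth factor = 1.11700 / 1.17687 ≈ 0.94913.
Total real return ≈ -5.0874%.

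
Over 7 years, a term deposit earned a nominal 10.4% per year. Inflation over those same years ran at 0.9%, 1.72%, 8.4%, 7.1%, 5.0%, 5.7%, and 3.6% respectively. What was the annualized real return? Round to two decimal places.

Cumulative inflation factor: 1.009 × 1.0172 × 1.084 × 1.071 × 1.050 × 1.057 × 1.036 ≈ 1.37006.
Nominal growth factor: 1.99887. Real growth factor = 1.99887 / 1.37006 ≈ 1.45896.
Annualized: 1.45896^(1/7) − 1 ≈ 0.05544.

5.54%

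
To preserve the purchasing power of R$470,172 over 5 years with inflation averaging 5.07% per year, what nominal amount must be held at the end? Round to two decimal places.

R$602,074.76

Cumulative price-level factor: (1+5.07%)^5 ≈ 1.2805415105.
Multiplying R$470,172 by the price-level factor gives the future nominal sum.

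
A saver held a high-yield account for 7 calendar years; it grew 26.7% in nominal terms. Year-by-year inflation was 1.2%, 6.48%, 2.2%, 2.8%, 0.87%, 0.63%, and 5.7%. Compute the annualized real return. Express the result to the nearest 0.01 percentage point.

0.60%

Cumulative inflation factor: 1.012 × 1.0648 × 1.022 × 1.028 × 1.0087 × 1.0063 × 1.057 ≈ 1.21467.
Nominal growth factor: 1.26700. Real growth factor = 1.26700 / 1.21467 ≈ 1.04308.
Annualized: 1.04308^(1/7) − 1 ≈ 0.00604.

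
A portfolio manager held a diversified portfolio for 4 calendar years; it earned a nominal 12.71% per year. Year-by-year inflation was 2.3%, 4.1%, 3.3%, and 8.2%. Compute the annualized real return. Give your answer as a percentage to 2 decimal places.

Cumulative inflation factor: 1.023 × 1.041 × 1.033 × 1.082 ≈ 1.19029.
Nominal growth factor: 1.61380. Real growth factor = 1.61380 / 1.19029 ≈ 1.35580.
Annualized: 1.35580^(1/4) − 1 ≈ 0.07907.

7.91%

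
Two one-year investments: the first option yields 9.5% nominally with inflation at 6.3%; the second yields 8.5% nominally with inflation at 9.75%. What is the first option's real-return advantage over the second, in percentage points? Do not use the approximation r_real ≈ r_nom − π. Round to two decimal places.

4.15

The first option real return: 1.095/1.063 − 1 = 3.010%.
The second real return: 1.085/1.0975 − 1 = -1.139%.
Difference: 3.010 − (-1.139) = 4.149 pp.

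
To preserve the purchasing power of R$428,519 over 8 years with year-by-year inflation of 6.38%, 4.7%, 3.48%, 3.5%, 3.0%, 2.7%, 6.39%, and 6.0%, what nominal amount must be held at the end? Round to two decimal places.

Cumulative price-level factor: 1.0638 × 1.047 × 1.0348 × 1.035 × 1.030 × 1.027 × 1.0639 × 1.060 ≈ 1.4230422025.
The nominal amount required is R$428,519 scaled up by that factor.

R$609,800.62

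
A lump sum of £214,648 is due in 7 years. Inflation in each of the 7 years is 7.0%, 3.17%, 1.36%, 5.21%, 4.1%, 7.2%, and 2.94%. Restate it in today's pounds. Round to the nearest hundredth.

£158,721.71

Price-level factor over 7 years: 1.070 × 1.0317 × 1.0136 × 1.0521 × 1.041 × 1.072 × 1.0294 ≈ 1.3523543723.
Purchasing power today: £214,648 divided by that factor.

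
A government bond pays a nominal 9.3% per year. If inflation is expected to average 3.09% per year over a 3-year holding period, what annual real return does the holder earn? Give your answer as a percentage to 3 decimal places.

With constant rates the annual real return is the same each year: (1+9.3%)/(1+3.09%) − 1 = 0.06024.

6.024%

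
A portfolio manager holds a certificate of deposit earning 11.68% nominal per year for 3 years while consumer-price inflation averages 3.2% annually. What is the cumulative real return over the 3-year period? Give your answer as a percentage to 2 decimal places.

The annual real rate is (1+11.68%)/(1+3.2%) − 1 = 8.2171%.
Compounded over 3 years: (1 + 0.082171)^3 − 1 ≈ 0.26732.

26.73%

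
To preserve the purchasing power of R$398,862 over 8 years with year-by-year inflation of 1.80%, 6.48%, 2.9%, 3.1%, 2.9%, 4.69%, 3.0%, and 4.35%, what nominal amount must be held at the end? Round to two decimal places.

Cumulative price-level factor: 1.0180 × 1.0648 × 1.029 × 1.031 × 1.029 × 1.0469 × 1.030 × 1.0435 ≈ 1.3314967576.
The nominal amount required is R$398,862 scaled up by that factor.

R$531,083.46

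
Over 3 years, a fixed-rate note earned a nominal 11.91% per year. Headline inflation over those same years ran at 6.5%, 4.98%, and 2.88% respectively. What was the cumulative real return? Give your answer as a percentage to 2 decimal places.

Cumulative inflation factor: 1.065 × 1.0498 × 1.0288 ≈ 1.15024.
Nominal growth factor: 1.40154. Real growth factor = 1.40154 / 1.15024 ≈ 1.21848.
Total real return ≈ 21.8483%.

21.85%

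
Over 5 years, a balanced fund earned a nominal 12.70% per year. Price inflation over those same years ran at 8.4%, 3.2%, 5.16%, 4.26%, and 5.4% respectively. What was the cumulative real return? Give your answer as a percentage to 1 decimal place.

40.6%

Cumulative inflation factor: 1.084 × 1.032 × 1.0516 × 1.0426 × 1.054 ≈ 1.29276.
Nominal growth factor: 1.81811. Real growth factor = 1.81811 / 1.29276 ≈ 1.40638.
Total real return ≈ 40.6377%.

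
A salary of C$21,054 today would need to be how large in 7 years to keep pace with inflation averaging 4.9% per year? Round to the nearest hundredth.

C$29,428.16

Cumulative price-level factor: (1+4.9%)^7 ≈ 1.3977465126.
The nominal amount required is C$21,054 scaled up by that factor.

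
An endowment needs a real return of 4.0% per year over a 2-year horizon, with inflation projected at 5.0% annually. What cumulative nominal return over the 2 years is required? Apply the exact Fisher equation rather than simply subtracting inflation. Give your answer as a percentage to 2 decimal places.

19.25%

Required annual nominal rate: (1+4.0%)(1+5.0%) − 1 = 9.20%.
Cumulative over 2 years: (1 + 0.0920)^2 − 1 ≈ 0.19246.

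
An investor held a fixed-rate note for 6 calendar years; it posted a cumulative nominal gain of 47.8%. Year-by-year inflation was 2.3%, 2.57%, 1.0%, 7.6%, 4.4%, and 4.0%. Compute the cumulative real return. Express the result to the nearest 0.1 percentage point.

19.4%

Cumulative inflation factor: 1.023 × 1.0257 × 1.010 × 1.076 × 1.044 × 1.040 ≈ 1.23812.
Nominal growth factor: 1.47800. Real growth factor = 1.47800 / 1.23812 ≈ 1.19374.
Total real return ≈ 19.3743%.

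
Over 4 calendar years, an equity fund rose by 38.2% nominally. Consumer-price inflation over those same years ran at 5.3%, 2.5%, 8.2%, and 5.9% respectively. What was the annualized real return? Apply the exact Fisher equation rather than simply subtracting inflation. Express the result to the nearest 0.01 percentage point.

Cumulative inflation factor: 1.053 × 1.025 × 1.082 × 1.059 ≈ 1.23673.
Nominal growth factor: 1.38200. Real growth factor = 1.38200 / 1.23673 ≈ 1.11746.
Annualized: 1.11746^(1/4) − 1 ≈ 0.02815.

2.82%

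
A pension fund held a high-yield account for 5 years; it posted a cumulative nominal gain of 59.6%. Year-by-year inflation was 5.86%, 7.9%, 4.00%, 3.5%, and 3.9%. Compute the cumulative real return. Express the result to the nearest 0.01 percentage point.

Cumulative inflation factor: 1.0586 × 1.079 × 1.0400 × 1.035 × 1.039 ≈ 1.27745.
Nominal growth factor: 1.59600. Real growth factor = 1.59600 / 1.27745 ≈ 1.24937.
Total real return ≈ 24.9368%.

24.94%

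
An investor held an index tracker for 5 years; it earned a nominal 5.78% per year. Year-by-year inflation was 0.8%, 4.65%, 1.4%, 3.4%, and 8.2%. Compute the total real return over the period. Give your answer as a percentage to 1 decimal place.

Cumulative inflation factor: 1.008 × 1.0465 × 1.014 × 1.034 × 1.082 ≈ 1.19670.
Nominal growth factor: 1.32440. Real growth factor = 1.32440 / 1.19670 ≈ 1.10671.
Total real return ≈ 10.6706%.

10.7%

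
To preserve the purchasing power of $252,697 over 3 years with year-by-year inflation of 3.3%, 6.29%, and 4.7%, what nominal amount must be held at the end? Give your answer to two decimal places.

Cumulative price-level factor: 1.033 × 1.0629 × 1.047 = 1.1495805579.
Multiplying $252,697 by the price-level factor gives the future nominal sum.

$290,495.56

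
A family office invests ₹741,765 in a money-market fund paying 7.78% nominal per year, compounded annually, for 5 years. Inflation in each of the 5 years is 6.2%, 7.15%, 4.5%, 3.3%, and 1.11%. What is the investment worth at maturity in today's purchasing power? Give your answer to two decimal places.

Nominal value at maturity: ₹741,765 × (1 + 7.78%)^5 ≈ ₹1,078,840.48.
Price-level factor over 5 years: 1.062 × 1.0715 × 1.045 × 1.033 × 1.0111 ≈ 1.2420166403.
The maturity value deflated by that factor is the answer in today's purchasing power.

₹868,619.99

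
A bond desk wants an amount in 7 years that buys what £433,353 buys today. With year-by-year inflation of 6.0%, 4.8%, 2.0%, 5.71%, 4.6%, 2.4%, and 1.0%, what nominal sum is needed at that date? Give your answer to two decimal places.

Cumulative price-level factor: 1.060 × 1.048 × 1.020 × 1.0571 × 1.046 × 1.024 × 1.010 ≈ 1.2957953211.
Multiplying £433,353 by the price-level factor gives the future nominal sum.

£561,536.79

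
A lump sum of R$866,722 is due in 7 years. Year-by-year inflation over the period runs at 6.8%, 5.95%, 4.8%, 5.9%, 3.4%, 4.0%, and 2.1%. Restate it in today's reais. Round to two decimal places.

R$628,594.74

Price-level factor over 7 years: 1.068 × 1.0595 × 1.048 × 1.059 × 1.034 × 1.040 × 1.021 ≈ 1.3788247697.
Purchasing power today: R$866,722 divided by that factor.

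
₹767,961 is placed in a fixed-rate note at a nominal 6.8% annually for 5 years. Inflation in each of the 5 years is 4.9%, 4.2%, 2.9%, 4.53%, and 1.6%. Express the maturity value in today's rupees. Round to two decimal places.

₹893,309.99

Nominal value at maturity: ₹767,961 × (1 + 6.8%)^5 ≈ ₹1,067,076.19.
Price-level factor over 5 years: 1.049 × 1.042 × 1.029 × 1.0453 × 1.016 ≈ 1.1945194902.
The maturity value deflated by that factor is the answer in today's purchasing power.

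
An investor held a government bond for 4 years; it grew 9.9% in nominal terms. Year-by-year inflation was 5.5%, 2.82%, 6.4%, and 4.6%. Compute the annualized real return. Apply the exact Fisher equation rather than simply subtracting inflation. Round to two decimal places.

Cumulative inflation factor: 1.055 × 1.0282 × 1.064 × 1.046 ≈ 1.20727.
Nominal growth factor: 1.09900. Real growth factor = 1.09900 / 1.20727 ≈ 0.91032.
Annualized: 0.91032^(1/4) − 1 ≈ -0.02322.

-2.32%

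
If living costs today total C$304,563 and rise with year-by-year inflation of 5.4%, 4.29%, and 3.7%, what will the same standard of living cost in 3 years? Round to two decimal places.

Cumulative price-level factor: 1.054 × 1.0429 × 1.037 = 1.1398876142.
Multiplying C$304,563 by the price-level factor gives the future nominal sum.

C$347,167.59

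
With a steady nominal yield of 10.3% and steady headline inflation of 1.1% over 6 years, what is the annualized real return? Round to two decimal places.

With constant rates the annual real return is the same each year: (1+10.3%)/(1+1.1%) − 1 = 0.09100.

9.10%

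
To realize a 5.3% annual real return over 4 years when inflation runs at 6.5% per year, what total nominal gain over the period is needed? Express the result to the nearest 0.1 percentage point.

58.2%

Required annual nominal rate: (1+5.3%)(1+6.5%) − 1 = 12.1445%.
Cumulative over 4 years: (1 + 0.121445)^4 − 1 ≈ 0.58166.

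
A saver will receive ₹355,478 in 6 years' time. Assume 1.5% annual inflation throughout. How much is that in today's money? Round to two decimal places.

₹325,099.63

Price-level factor over 6 years: (1 + 1.5%)^6 ≈ 1.0934432639.
Purchasing power today: ₹355,478 divided by that factor.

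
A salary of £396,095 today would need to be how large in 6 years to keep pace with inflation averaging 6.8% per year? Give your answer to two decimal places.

£587,796.34

Cumulative price-level factor: (1+6.8%)^6 ≈ 1.4839781831.
The nominal amount required is £396,095 scaled up by that factor.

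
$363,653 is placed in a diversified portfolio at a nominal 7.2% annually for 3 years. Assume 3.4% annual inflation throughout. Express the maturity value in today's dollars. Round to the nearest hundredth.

Nominal value at maturity: $363,653 × (1 + 7.2%)^3 ≈ $447,993.31.
Price-level factor over 3 years: (1 + 3.4%)^3 = 1.105507304.
The maturity value deflated by that factor is the answer in today's purchasing power.

$405,237.77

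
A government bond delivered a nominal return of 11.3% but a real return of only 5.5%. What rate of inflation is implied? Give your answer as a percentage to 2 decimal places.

From (1+r_nom) = (1+r_real)(1+π), we get 1+π = (1 + 11.3%)/(1 + 5.5%) = 1.113/1.055 ≈ 1.05498.
So π ≈ 5.4976%.

5.50%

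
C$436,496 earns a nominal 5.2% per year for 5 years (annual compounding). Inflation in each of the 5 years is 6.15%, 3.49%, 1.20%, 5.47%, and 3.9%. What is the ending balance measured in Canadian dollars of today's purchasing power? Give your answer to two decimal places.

C$461,652.91

Nominal value at maturity: C$436,496 × (1 + 5.2%)^5 ≈ C$562,417.68.
Price-level factor over 5 years: 1.0615 × 1.0349 × 1.0120 × 1.0547 × 1.039 ≈ 1.2182695560.
The maturity value deflated by that factor is the answer in today's purchasing power.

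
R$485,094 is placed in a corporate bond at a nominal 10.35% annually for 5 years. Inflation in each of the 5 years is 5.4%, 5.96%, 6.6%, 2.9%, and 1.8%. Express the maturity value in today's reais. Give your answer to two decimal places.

Nominal value at maturity: R$485,094 × (1 + 10.35%)^5 ≈ R$793,757.04.
Price-level factor over 5 years: 1.054 × 1.0596 × 1.066 × 1.029 × 1.018 ≈ 1.2471047057.
Dividing the nominal maturity value by the price-level factor gives the value in today's money.

R$636,479.87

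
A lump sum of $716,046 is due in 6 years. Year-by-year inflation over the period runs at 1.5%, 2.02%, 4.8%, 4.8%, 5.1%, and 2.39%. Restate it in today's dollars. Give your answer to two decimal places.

$585,068.53

Price-level factor over 6 years: 1.015 × 1.0202 × 1.048 × 1.048 × 1.051 × 1.0239 ≈ 1.2238668901.
Purchasing power today: $716,046 divided by that factor.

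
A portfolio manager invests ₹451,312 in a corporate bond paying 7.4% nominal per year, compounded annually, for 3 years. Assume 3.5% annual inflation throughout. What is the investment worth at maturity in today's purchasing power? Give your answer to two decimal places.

Nominal value at maturity: ₹451,312 × (1 + 7.4%)^3 ≈ ₹559,100.30.
Price-level factor over 3 years: (1 + 3.5%)^3 = 1.108717875.
The maturity value deflated by that factor is the answer in today's purchasing power.

₹504,276.44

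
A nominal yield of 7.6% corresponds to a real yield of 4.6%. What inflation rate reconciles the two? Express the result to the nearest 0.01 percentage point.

From (1+r_nom) = (1+r_real)(1+π), we get 1+π = (1 + 7.6%)/(1 + 4.6%) = 1.076/1.046 ≈ 1.02868.
So π ≈ 2.8681%.

2.87%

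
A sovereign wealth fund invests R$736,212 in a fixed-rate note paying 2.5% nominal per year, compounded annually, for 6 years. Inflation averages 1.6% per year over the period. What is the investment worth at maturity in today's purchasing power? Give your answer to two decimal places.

R$776,218.23

Nominal value at maturity: R$736,212 × (1 + 2.5%)^6 ≈ R$853,780.21.
Price-level factor over 6 years: (1 + 1.6%)^6 ≈ 1.0999229093.
The maturity value deflated by that factor is the answer in today's purchasing power.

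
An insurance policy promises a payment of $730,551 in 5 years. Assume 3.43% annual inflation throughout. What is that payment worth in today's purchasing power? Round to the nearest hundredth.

$617,188.63

Price-level factor over 5 years: (1 + 3.43%)^5 ≈ 1.1836754042.
Purchasing power today: $730,551 divided by that factor.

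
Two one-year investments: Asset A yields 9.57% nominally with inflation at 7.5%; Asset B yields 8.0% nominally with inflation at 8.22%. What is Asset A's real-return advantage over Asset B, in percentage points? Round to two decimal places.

2.13

Asset A real return: 1.0957/1.075 − 1 = 1.926%.
Asset B real return: 1.080/1.0822 − 1 = -0.203%.
Difference: 1.926 − (-0.203) = 2.129 pp.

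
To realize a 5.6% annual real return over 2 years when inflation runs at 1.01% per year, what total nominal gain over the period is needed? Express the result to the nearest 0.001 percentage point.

13.778%

Required annual nominal rate: (1+5.6%)(1+1.01%) − 1 = 6.66656%.
Cumulative over 2 years: (1 + 0.0666656)^2 − 1 ≈ 0.13778.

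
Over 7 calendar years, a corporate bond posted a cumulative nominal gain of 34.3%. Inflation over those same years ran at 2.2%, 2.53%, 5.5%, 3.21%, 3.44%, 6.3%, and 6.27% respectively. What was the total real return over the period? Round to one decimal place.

Cumulative inflation factor: 1.022 × 1.0253 × 1.055 × 1.0321 × 1.0344 × 1.063 × 1.0627 ≈ 1.33324.
Nominal growth factor: 1.34300. Real growth factor = 1.34300 / 1.33324 ≈ 1.00732.
Total real return ≈ 0.7320%.

0.7%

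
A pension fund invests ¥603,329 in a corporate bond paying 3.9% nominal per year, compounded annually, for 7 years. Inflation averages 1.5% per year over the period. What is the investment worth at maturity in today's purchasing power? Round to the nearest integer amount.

Nominal value at maturity: ¥603,329 × (1 + 3.9%)^7 ≈ ¥788,611.
Price-level factor over 7 years: (1 + 1.5%)^7 ≈ 1.1098449129.
Dividing the nominal maturity value by the price-level factor gives the value in today's money.

¥710,560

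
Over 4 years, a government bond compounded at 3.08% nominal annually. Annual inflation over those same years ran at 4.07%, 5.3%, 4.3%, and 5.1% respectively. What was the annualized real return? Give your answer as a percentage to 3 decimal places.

Cumulative inflation factor: 1.0407 × 1.053 × 1.043 × 1.051 ≈ 1.20127.
Nominal growth factor: 1.12901. Real growth factor = 1.12901 / 1.20127 ≈ 0.93985.
Annualized: 0.93985^(1/4) − 1 ≈ -0.01539.

-1.539%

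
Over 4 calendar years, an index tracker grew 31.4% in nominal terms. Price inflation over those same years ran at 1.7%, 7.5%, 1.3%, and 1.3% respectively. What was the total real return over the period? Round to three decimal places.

Cumulative inflation factor: 1.017 × 1.075 × 1.013 × 1.013 ≈ 1.12188.
Nominal growth factor: 1.31400. Real growth factor = 1.31400 / 1.12188 ≈ 1.17124.
Total real return ≈ 17.1243%.

17.124%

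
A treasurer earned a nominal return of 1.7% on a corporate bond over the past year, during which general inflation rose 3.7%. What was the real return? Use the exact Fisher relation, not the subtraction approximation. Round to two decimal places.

Real return via the Fisher equation: (1 + 1.7%)/(1 + 3.7%) − 1 = 1.017/1.037 − 1 ≈ -0.01929.

-1.93%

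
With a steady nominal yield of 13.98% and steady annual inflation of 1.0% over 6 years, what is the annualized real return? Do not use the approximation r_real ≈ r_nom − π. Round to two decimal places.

With constant rates the annual real return is the same each year: (1+13.98%)/(1+1.0%) − 1 = 0.12851.

12.85%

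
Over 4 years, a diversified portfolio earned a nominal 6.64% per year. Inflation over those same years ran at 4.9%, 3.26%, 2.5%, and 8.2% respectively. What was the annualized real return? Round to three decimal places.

Cumulative inflation factor: 1.049 × 1.0326 × 1.025 × 1.082 ≈ 1.20132.
Nominal growth factor: 1.29324. Real growth factor = 1.29324 / 1.20132 ≈ 1.07652.
Annualized: 1.07652^(1/4) − 1 ≈ 0.01860.

1.860%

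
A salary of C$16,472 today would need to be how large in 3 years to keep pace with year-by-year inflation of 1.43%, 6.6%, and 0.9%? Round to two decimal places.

C$17,970.54

Cumulative price-level factor: 1.0143 × 1.066 × 1.009 = 1.0909749942.
The nominal amount required is C$16,472 scaled up by that factor.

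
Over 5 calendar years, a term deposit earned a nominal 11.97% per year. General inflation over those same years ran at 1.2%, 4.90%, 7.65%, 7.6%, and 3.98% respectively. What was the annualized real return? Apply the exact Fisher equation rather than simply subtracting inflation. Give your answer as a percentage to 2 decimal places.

Cumulative inflation factor: 1.012 × 1.0490 × 1.0765 × 1.076 × 1.0398 ≈ 1.27859.
Nominal growth factor: 1.75998. Real growth factor = 1.75998 / 1.27859 ≈ 1.37650.
Annualized: 1.37650^(1/5) − 1 ≈ 0.06600.

6.60%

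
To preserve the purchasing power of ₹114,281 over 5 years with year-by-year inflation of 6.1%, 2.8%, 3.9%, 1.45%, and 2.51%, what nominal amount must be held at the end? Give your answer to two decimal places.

Cumulative price-level factor: 1.061 × 1.028 × 1.039 × 1.0145 × 1.0251 ≈ 1.1785345830.
Multiplying ₹114,281 by the price-level factor gives the future nominal sum.

₹134,684.11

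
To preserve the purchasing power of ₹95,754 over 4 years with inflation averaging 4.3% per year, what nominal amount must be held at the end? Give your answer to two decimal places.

₹113,316.76

Cumulative price-level factor: (1+4.3%)^4 ≈ 1.1834154468.
Multiplying ₹95,754 by the price-level factor gives the future nominal sum.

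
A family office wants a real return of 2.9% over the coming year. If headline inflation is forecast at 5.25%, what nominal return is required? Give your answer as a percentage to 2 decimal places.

8.30%

By the Fisher equation, 1 + r_nom = (1 + 2.9%)(1 + 5.25%) = 1.029 × 1.0525 = 1.0830225.
So r_nom = 8.30225%.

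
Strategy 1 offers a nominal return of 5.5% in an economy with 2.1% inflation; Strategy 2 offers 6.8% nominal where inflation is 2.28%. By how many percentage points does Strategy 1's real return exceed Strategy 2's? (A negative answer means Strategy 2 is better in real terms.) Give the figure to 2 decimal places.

Strategy 1 real return: 1.055/1.021 − 1 = 3.330%.
Strategy 2 real return: 1.068/1.0228 − 1 = 4.419%.
Difference: 3.330 − 4.419 = -1.089 pp.

-1.09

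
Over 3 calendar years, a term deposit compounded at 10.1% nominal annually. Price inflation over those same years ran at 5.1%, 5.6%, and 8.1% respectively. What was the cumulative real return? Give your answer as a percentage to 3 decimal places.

Cumulative inflation factor: 1.051 × 1.056 × 1.081 ≈ 1.19975.
Nominal growth factor: 1.33463. Real growth factor = 1.33463 / 1.19975 ≈ 1.11242.
Total real return ≈ 11.2422%.

11.242%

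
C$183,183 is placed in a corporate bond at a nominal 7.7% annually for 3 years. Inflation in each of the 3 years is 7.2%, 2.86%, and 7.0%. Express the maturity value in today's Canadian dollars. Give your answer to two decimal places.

C$193,957.78

Nominal value at maturity: C$183,183 × (1 + 7.7%)^3 ≈ C$228,840.18.
Price-level factor over 3 years: 1.072 × 1.0286 × 1.070 = 1.179845344.
The maturity value deflated by that factor is the answer in today's purchasing power.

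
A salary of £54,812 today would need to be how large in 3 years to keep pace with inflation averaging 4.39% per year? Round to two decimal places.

£62,352.28

Cumulative price-level factor: (1+4.39%)^3 ≈ 1.1375662345.
Multiplying £54,812 by the price-level factor gives the future nominal sum.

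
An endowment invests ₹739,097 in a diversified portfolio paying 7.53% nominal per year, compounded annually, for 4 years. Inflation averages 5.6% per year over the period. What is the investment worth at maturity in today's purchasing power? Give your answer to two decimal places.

Nominal value at maturity: ₹739,097 × (1 + 7.53%)^4 ≈ ₹988,143.51.
Price-level factor over 4 years: (1 + 5.6%)^4 ≈ 1.2435282985.
The maturity value deflated by that factor is the answer in today's purchasing power.

₹794,628.89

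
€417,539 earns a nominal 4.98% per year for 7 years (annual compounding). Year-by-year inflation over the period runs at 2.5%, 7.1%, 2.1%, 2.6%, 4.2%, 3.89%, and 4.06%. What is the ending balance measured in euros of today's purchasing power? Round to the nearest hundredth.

Nominal value at maturity: €417,539 × (1 + 4.98%)^7 ≈ €586,736.39.
Price-level factor over 7 years: 1.025 × 1.071 × 1.021 × 1.026 × 1.042 × 1.0389 × 1.0406 ≈ 1.2954233647.
The maturity value deflated by that factor is the answer in today's purchasing power.

€452,930.22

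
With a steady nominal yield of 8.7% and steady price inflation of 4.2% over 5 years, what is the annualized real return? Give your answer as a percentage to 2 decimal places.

4.32%

With constant rates the annual real return is the same each year: (1+8.7%)/(1+4.2%) − 1 = 0.04319.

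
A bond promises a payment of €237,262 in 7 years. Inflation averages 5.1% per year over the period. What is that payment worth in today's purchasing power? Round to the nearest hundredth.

Price-level factor over 7 years: (1 + 5.1%)^7 ≈ 1.4165079366.
Purchasing power today: €237,262 divided by that factor.

€167,497.83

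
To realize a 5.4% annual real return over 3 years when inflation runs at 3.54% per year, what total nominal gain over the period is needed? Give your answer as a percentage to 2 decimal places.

Required annual nominal rate: (1+5.4%)(1+3.54%) − 1 = 9.13116%.
Cumulative over 3 years: (1 + 0.0913116)^3 − 1 ≈ 0.29971.

29.97%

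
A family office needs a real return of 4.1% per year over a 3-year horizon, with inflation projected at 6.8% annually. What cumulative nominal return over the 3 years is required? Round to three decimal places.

Required annual nominal rate: (1+4.1%)(1+6.8%) − 1 = 11.1788%.
Cumulative over 3 years: (1 + 0.111788)^3 − 1 ≈ 0.37425.

37.425%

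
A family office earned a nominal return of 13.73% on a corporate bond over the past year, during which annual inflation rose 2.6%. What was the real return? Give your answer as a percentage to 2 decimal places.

Real return via the Fisher equation: (1 + 13.73%)/(1 + 2.6%) − 1 = 1.1373/1.026 − 1 ≈ 0.10848.

10.85%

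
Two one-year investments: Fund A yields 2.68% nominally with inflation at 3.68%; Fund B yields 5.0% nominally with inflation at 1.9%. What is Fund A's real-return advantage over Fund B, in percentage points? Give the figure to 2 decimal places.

Fund A real return: 1.0268/1.0368 − 1 = -0.965%.
Fund B real return: 1.050/1.019 − 1 = 3.042%.
Difference: -0.965 − 3.042 = -4.007 pp.

-4.01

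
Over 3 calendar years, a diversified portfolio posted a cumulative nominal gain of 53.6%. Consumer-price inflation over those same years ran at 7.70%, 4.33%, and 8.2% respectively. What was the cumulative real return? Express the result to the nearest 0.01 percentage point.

Cumulative inflation factor: 1.0770 × 1.0433 × 1.082 ≈ 1.21577.
Nominal growth factor: 1.53600. Real growth factor = 1.53600 / 1.21577 ≈ 1.26339.
Total real return ≈ 26.3395%.

26.34%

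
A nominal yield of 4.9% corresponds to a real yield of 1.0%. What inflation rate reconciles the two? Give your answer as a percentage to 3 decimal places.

From (1+r_nom) = (1+r_real)(1+π), we get 1+π = (1 + 4.9%)/(1 + 1.0%) = 1.049/1.010 ≈ 1.03861.
So π ≈ 3.8614%.

3.861%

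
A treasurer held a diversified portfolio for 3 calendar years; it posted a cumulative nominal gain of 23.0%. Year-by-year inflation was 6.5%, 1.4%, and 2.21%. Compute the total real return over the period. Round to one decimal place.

Cumulative inflation factor: 1.065 × 1.014 × 1.0221 ≈ 1.10378.
Nominal growth factor: 1.23000. Real growth factor = 1.23000 / 1.10378 ≈ 1.11436.
Total real return ≈ 11.4357%.

11.4%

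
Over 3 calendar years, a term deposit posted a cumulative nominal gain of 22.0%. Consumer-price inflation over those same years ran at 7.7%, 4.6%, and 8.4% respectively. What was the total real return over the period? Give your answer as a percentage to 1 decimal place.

Cumulative inflation factor: 1.077 × 1.046 × 1.084 ≈ 1.22117.
Nominal growth factor: 1.22000. Real growth factor = 1.22000 / 1.22117 ≈ 0.99904.
Total real return ≈ -0.0959%.

-0.1%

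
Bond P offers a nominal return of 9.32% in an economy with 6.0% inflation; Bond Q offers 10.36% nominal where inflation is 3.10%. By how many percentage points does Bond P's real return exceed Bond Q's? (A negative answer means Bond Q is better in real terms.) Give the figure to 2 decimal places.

-3.91

Bond P real return: 1.0932/1.060 − 1 = 3.132%.
Bond Q real return: 1.1036/1.0310 − 1 = 7.042%.
Difference: 3.132 − 7.042 = -3.910 pp.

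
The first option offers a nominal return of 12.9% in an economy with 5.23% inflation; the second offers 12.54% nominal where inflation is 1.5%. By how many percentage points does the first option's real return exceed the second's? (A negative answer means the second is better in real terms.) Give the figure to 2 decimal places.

The first option real return: 1.129/1.0523 − 1 = 7.289%.
The second real return: 1.1254/1.015 − 1 = 10.877%.
Difference: 7.289 − 10.877 = -3.588 pp.

-3.59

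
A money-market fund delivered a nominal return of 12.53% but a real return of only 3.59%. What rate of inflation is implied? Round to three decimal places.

8.630%

From (1+r_nom) = (1+r_real)(1+π), we get 1+π = (1 + 12.53%)/(1 + 3.59%) = 1.1253/1.0359 ≈ 1.08630.
So π ≈ 8.6302%.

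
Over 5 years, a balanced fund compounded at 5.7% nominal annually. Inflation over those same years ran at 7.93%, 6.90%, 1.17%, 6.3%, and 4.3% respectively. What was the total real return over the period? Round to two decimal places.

1.95%

Cumulative inflation factor: 1.0793 × 1.0690 × 1.0117 × 1.063 × 1.043 ≈ 1.29416.
Nominal growth factor: 1.31940. Real growth factor = 1.31940 / 1.29416 ≈ 1.01950.
Total real return ≈ 1.9496%.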